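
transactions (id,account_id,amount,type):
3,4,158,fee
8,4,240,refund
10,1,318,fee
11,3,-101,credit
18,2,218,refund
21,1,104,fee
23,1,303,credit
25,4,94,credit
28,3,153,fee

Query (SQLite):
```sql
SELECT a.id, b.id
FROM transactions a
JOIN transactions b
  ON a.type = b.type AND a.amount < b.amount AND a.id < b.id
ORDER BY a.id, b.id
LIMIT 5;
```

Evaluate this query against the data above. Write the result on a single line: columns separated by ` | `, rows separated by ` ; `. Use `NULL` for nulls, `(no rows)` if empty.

3 | 10 ; 11 | 23 ; 11 | 25 ; 21 | 28

Pairs (a,b) with same type, a.amount < b.amount, a.id < b.id.
type groups: credit:{11,23,25} fee:{3,10,21,28} refund:{8,18}
Ordered by (a.id, b.id); first 5.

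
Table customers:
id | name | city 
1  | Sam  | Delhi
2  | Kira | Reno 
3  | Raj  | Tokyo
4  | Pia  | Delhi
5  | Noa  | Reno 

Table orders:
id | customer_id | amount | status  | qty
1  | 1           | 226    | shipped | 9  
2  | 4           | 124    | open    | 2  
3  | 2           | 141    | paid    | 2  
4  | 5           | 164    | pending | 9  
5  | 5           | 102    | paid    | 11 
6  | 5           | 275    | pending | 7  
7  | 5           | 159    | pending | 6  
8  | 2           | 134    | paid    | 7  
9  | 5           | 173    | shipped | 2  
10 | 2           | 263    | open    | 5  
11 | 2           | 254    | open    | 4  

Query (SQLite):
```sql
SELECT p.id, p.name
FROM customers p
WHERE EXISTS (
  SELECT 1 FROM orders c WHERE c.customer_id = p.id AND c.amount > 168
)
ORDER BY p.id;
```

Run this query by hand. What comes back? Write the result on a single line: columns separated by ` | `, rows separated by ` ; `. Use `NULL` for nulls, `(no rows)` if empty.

1 | Sam ; 2 | Kira ; 5 | Noa

For each customers row, check whether any orders with matching customer_id has amount > 168.
Keep rows where that is true.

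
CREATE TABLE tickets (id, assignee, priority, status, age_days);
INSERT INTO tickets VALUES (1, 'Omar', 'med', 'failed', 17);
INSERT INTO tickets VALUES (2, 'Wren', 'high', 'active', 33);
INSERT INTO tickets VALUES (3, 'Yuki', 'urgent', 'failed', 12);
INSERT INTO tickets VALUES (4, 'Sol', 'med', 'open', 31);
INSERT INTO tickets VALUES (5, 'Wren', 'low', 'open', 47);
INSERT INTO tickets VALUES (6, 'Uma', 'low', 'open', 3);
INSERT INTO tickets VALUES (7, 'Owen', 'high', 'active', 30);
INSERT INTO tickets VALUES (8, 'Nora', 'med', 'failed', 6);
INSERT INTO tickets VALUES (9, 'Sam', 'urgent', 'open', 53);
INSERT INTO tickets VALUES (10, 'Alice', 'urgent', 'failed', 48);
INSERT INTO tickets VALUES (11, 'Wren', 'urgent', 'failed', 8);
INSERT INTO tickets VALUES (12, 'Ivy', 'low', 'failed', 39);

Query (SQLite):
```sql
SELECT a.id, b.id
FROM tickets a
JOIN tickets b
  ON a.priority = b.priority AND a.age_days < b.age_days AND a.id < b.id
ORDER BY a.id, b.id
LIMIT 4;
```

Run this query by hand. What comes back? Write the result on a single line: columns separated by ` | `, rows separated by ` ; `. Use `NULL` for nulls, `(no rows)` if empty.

1 | 4 ; 3 | 9 ; 3 | 10 ; 6 | 12

Pairs (a,b) with same priority, a.age_days < b.age_days, a.id < b.id.
priority groups: high:{2,7} low:{5,6,12} med:{1,4,8} urgent:{3,9,10,11}
Ordered by (a.id, b.id); first 4.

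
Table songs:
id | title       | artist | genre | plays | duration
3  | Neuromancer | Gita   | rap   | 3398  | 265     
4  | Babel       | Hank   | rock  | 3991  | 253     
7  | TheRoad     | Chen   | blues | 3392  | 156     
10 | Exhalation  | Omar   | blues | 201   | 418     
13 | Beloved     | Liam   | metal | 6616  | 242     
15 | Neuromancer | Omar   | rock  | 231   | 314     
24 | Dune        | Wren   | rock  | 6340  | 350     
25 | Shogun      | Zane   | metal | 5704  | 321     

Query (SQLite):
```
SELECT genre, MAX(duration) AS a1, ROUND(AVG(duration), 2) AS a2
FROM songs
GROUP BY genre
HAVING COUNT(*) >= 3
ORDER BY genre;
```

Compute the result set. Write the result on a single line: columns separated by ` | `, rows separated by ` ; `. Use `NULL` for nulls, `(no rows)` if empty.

rock | 350 | 305.67

Group songs by genre.
Per group compute: MAX(duration), ROUND(AVG(duration), 2).
HAVING: drop groups with fewer than 3 rows.
  blues: ids {7, 10} → MAX(duration)=418, ROUND(AVG(duration), 2)=287
  metal: ids {13, 25} → MAX(duration)=321, ROUND(AVG(duration), 2)=281.5
  rap: ids {3} → MAX(duration)=265, ROUND(AVG(duration), 2)=265
  rock: ids {4, 15, 24} → MAX(duration)=350, ROUND(AVG(duration), 2)=305.67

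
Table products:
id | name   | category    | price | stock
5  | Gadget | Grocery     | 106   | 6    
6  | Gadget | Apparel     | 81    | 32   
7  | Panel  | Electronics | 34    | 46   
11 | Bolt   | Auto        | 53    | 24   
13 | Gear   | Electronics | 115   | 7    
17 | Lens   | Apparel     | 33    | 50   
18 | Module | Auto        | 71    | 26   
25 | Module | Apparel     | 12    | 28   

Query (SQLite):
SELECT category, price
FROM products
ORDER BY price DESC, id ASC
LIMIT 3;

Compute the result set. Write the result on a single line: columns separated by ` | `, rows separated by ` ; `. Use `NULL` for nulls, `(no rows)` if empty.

Electronics | 115 ; Grocery | 106 ; Apparel | 81

Sort by price desc, tiebreak id asc: (115, id=13), (106, id=5), (81, id=6), (71, id=18), (53, id=11), (34, id=7) …. Take first 3.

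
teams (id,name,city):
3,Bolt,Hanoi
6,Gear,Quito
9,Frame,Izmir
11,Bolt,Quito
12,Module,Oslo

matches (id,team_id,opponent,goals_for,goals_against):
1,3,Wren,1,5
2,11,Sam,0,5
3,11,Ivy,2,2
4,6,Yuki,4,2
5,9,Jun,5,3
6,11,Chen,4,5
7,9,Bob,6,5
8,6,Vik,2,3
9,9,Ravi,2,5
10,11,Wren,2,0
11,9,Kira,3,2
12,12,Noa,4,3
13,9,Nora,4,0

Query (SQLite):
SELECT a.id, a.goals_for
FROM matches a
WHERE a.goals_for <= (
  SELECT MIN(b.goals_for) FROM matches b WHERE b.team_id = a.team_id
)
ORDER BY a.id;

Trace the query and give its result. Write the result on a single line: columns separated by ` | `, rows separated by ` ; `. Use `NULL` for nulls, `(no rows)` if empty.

For each matches row a, compute MIN(goals_for) over rows sharing a.team_id.
Keep row a if a.goals_for <= that per-group MIN.
  team_id=3: MIN(goals_for) = 1
  team_id=6: MIN(goals_for) = 2
  team_id=9: MIN(goals_for) = 2
  team_id=11: MIN(goals_for) = 0
  team_id=12: MIN(goals_for) = 4

1 | 1 ; 2 | 0 ; 8 | 2 ; 9 | 2 ; 12 | 4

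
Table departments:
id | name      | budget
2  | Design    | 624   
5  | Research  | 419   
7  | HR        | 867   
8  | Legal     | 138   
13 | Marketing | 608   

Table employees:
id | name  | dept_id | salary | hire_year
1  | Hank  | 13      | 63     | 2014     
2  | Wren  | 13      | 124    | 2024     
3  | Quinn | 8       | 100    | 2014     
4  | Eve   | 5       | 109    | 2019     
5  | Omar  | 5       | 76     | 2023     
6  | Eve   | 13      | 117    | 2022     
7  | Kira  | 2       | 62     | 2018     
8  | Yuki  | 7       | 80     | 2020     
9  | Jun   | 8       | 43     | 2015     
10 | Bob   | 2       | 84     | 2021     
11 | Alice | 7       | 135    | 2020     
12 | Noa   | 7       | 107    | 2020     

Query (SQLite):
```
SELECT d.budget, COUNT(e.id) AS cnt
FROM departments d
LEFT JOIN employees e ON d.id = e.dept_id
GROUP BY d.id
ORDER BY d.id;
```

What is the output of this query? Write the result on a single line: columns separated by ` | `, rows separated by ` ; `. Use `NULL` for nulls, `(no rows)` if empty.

LEFT JOIN keeps every departments row; unmatched ones get NULL for employees columns.
Group by departments.id and compute COUNT(e.id). COUNT(col) of an all-NULL group is 0.
  2: ids {7, 10} → COUNT(e.id)=2
  5: ids {4, 5} → COUNT(e.id)=2
  7: ids {8, 11, 12} → COUNT(e.id)=3
  8: ids {3, 9} → COUNT(e.id)=2
  13: ids {1, 2, 6} → COUNT(e.id)=3

624 | 2 ; 419 | 2 ; 867 | 3 ; 138 | 2 ; 608 | 3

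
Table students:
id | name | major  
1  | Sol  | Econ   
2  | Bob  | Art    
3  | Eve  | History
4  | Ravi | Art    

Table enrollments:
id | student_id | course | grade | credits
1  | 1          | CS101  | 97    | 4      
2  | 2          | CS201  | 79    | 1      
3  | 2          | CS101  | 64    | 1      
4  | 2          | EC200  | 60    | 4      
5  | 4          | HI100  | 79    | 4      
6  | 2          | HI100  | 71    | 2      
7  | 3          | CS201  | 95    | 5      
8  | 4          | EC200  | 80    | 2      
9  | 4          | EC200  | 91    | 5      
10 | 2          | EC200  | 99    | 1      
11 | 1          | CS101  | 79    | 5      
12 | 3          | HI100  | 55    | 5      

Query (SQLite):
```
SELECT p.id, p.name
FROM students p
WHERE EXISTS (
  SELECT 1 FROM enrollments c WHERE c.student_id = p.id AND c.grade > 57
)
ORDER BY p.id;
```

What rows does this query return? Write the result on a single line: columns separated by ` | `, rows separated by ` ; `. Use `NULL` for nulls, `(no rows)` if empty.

1 | Sol ; 2 | Bob ; 3 | Eve ; 4 | Ravi

For each students row, check whether any enrollments with matching student_id has grade > 57.
Keep rows where that is true.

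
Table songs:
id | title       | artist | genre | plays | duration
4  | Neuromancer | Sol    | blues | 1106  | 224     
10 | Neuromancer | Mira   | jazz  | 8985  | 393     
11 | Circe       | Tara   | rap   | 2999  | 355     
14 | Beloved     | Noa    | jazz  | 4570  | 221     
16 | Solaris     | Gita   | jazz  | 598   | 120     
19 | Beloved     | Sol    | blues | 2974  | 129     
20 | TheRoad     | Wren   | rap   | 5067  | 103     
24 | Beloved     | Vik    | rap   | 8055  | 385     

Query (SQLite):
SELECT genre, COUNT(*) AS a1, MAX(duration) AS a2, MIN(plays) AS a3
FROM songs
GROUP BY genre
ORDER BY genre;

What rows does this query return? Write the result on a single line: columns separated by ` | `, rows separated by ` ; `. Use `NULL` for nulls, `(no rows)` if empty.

Group songs by genre.
Per group compute: COUNT(*), MAX(duration), MIN(plays).
  blues: ids {4, 19} → COUNT(*)=2, MAX(duration)=224, MIN(plays)=1106
  jazz: ids {10, 14, 16} → COUNT(*)=3, MAX(duration)=393, MIN(plays)=598
  rap: ids {11, 20, 24} → COUNT(*)=3, MAX(duration)=385, MIN(plays)=2999

blues | 2 | 224 | 1106 ; jazz | 3 | 393 | 598 ; rap | 3 | 385 | 2999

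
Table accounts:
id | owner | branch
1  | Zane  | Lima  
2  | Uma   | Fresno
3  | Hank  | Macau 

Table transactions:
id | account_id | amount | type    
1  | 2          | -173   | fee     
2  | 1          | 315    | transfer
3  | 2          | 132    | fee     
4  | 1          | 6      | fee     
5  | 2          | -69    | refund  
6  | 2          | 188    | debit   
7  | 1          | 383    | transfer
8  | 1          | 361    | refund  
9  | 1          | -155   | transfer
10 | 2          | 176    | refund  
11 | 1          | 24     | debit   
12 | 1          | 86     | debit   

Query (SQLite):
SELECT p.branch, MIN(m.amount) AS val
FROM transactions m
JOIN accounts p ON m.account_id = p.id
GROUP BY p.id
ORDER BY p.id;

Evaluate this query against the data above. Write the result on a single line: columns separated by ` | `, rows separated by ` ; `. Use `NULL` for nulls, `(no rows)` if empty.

Join each transactions row to its accounts via account_id.
Group joined rows by accounts.id; compute MIN(m.amount) per group.
  1: ids {2, 4, 7, 8, 9, 11, 12} → MIN(m.amount)=-155
  2: ids {1, 3, 5, 6, 10} → MIN(m.amount)=-173

Lima | -155 ; Fresno | -173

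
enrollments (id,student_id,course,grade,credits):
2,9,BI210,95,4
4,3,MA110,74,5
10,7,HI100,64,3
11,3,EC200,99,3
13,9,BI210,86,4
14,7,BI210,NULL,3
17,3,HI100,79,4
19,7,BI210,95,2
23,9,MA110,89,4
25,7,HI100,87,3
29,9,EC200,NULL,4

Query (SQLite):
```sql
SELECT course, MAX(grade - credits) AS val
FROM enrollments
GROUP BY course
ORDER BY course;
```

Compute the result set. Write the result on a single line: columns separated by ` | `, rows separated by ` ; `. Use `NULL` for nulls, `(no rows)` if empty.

BI210 | 93 ; EC200 | 96 ; HI100 | 84 ; MA110 | 85

For each row compute grade - credits.
Group by course; take MAX of the expression per group.
  BI210: ids {2, 13, 14, 19} → MAX(grade - credits)=93
  EC200: ids {11, 29} → MAX(grade - credits)=96
  HI100: ids {10, 17, 25} → MAX(grade - credits)=84
  MA110: ids {4, 23} → MAX(grade - credits)=85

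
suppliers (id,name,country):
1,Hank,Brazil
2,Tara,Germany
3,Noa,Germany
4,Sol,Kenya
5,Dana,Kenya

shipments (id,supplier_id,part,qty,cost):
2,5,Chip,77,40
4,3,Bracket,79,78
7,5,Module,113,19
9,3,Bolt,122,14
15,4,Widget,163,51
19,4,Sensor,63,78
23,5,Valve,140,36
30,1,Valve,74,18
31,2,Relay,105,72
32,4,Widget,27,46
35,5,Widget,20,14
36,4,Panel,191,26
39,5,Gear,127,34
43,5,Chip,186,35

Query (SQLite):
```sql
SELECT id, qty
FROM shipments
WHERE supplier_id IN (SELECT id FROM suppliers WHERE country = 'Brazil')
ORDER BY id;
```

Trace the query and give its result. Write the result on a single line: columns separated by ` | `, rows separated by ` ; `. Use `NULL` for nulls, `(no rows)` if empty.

30 | 74

Inner query: suppliers.id where country = 'Brazil'.
Outer: keep shipments rows whose supplier_id is in that set.
Inner query → {1}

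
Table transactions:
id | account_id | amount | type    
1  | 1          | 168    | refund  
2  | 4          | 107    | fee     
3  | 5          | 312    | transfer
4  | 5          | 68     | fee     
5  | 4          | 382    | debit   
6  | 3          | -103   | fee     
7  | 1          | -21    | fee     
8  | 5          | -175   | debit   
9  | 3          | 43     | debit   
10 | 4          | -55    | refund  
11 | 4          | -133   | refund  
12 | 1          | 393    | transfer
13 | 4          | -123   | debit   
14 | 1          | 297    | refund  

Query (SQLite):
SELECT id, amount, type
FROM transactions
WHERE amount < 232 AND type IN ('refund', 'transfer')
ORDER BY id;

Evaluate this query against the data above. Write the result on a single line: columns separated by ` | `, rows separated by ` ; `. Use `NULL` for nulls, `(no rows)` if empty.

amount < 232: ids {1, 2, 4, 6, 7, 8, 9, 10, 11, 13}
type IN ('refund', 'transfer'): ids {1, 3, 10, 11, 12, 14}
Combine with AND.

1 | 168 | refund ; 10 | -55 | refund ; 11 | -133 | refund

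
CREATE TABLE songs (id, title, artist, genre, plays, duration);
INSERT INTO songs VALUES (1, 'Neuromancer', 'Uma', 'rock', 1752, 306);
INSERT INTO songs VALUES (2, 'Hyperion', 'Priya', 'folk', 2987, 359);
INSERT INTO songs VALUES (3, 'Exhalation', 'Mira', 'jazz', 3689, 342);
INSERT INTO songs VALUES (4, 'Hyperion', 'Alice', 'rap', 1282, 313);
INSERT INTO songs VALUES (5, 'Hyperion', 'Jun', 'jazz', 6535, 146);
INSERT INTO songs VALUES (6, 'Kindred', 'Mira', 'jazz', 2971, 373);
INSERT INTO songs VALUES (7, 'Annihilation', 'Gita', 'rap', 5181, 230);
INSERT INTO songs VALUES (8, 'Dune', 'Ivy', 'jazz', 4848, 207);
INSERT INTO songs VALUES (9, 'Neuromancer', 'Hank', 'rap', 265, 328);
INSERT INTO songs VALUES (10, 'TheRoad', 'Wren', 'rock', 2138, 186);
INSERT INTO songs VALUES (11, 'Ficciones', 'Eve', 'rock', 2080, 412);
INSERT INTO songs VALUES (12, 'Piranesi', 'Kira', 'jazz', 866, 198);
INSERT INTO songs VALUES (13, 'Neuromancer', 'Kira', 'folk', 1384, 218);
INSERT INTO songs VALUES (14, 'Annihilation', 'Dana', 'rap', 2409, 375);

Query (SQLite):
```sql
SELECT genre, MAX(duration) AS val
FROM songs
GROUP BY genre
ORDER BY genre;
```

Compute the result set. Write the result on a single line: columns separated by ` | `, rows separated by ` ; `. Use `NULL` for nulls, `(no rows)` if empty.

folk | 359 ; jazz | 373 ; rap | 375 ; rock | 412

Partition songs by genre; compute MAX(duration) within each group.
  folk: ids {2, 13} → MAX(duration)=359
  jazz: ids {3, 5, 6, 8, 12} → MAX(duration)=373
  rap: ids {4, 7, 9, 14} → MAX(duration)=375
  rock: ids {1, 10, 11} → MAX(duration)=412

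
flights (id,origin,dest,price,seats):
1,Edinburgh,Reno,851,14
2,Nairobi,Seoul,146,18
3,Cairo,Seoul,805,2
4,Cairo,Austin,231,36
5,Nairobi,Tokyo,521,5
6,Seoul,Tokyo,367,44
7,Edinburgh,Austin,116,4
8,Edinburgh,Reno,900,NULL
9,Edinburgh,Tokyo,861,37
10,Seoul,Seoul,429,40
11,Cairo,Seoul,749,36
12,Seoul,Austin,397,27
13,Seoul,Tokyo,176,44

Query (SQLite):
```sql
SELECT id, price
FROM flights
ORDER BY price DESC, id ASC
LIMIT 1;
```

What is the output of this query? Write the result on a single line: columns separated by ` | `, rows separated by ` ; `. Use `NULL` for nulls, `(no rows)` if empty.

8 | 900

Sort by price desc, tiebreak id asc: (900, id=8), (861, id=9), (851, id=1), (805, id=3) …. Take first 1.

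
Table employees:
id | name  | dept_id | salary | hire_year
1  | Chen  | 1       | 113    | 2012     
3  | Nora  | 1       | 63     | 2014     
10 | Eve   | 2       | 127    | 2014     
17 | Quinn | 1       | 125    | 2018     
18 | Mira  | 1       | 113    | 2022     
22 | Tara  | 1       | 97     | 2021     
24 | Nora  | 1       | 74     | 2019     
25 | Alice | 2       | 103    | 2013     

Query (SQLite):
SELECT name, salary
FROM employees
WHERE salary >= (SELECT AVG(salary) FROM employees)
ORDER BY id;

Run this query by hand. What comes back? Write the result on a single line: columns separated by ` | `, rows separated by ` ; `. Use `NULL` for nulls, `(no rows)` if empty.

Scalar subquery: AVG(salary) over all employees rows = 101.875.
Keep rows where salary >= that value.

Chen | 113 ; Eve | 127 ; Quinn | 125 ; Mira | 113 ; Alice | 103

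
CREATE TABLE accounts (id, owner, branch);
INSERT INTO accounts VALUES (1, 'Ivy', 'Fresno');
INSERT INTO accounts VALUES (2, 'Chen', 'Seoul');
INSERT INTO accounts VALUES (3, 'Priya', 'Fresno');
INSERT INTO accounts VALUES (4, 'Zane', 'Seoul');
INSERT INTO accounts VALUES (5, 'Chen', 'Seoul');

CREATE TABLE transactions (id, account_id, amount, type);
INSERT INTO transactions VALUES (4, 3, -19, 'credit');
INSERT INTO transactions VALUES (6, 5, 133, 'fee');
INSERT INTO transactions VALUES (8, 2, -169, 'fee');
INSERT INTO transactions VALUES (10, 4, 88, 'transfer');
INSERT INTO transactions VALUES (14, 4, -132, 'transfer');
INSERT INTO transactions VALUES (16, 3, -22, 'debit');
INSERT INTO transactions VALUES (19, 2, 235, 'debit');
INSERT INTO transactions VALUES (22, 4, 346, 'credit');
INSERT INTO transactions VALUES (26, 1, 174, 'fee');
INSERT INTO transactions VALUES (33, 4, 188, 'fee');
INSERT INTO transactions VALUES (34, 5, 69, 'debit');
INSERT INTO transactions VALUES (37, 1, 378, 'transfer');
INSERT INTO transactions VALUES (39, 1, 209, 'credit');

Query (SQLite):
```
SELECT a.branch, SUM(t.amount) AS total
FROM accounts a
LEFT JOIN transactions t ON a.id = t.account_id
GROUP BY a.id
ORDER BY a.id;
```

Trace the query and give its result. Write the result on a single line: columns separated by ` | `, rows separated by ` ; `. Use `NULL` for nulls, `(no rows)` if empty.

LEFT JOIN keeps every accounts row; unmatched ones get NULL for transactions columns.
Group by accounts.id and compute SUM(t.amount). SUM over an all-NULL group is NULL.
  1: ids {26, 37, 39} → SUM(t.amount)=761
  2: ids {8, 19} → SUM(t.amount)=66
  3: ids {4, 16} → SUM(t.amount)=-41
  4: ids {10, 14, 22, 33} → SUM(t.amount)=490
  5: ids {6, 34} → SUM(t.amount)=202

Fresno | 761 ; Seoul | 66 ; Fresno | -41 ; Seoul | 490 ; Seoul | 202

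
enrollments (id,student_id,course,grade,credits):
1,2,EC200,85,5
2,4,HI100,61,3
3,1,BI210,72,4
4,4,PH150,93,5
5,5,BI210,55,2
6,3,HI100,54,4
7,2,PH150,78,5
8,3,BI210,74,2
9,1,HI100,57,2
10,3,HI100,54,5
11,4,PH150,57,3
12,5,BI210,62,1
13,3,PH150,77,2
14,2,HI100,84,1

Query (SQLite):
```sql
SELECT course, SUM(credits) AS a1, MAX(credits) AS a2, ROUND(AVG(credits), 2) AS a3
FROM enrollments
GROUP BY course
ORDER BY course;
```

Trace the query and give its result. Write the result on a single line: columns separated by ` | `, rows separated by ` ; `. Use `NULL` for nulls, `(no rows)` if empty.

BI210 | 9 | 4 | 2.25 ; EC200 | 5 | 5 | 5 ; HI100 | 15 | 5 | 3 ; PH150 | 15 | 5 | 3.75

Group enrollments by course.
Per group compute: SUM(credits), MAX(credits), ROUND(AVG(credits), 2).
  BI210: ids {3, 5, 8, 12} → SUM(credits)=9, MAX(credits)=4, ROUND(AVG(credits), 2)=2.25
  EC200: ids {1} → SUM(credits)=5, MAX(credits)=5, ROUND(AVG(credits), 2)=5
  HI100: ids {2, 6, 9, 10, 14} → SUM(credits)=15, MAX(credits)=5, ROUND(AVG(credits), 2)=3
  PH150: ids {4, 7, 11, 13} → SUM(credits)=15, MAX(credits)=5, ROUND(AVG(credits), 2)=3.75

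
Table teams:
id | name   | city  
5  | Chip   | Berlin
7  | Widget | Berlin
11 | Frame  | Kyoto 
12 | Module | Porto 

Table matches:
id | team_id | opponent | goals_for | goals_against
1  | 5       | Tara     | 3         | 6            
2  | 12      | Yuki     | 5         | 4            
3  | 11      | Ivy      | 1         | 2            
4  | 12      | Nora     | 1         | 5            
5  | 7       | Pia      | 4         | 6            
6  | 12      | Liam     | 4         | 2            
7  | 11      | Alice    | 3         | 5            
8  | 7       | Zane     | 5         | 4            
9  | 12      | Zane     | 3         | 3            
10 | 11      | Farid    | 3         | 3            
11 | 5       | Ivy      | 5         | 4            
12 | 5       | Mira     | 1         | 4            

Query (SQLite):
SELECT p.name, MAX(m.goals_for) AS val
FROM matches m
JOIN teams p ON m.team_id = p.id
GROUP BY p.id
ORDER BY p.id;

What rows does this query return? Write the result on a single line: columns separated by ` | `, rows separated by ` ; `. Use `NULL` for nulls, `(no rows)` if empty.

Join each matches row to its teams via team_id.
Group joined rows by teams.id; compute MAX(m.goals_for) per group.
  5: ids {1, 11, 12} → MAX(m.goals_for)=5
  7: ids {5, 8} → MAX(m.goals_for)=5
  11: ids {3, 7, 10} → MAX(m.goals_for)=3
  12: ids {2, 4, 6, 9} → MAX(m.goals_for)=5

Chip | 5 ; Widget | 5 ; Frame | 3 ; Module | 5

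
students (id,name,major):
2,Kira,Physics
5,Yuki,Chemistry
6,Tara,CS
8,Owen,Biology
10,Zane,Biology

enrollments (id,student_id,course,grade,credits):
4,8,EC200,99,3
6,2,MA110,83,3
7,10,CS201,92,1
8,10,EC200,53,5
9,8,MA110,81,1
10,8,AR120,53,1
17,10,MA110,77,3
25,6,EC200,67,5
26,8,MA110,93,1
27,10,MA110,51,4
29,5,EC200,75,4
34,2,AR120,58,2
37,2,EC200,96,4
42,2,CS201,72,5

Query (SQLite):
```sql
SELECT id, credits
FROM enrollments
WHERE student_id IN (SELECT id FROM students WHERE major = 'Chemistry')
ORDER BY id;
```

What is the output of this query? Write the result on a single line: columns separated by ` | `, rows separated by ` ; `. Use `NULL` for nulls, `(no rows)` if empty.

29 | 4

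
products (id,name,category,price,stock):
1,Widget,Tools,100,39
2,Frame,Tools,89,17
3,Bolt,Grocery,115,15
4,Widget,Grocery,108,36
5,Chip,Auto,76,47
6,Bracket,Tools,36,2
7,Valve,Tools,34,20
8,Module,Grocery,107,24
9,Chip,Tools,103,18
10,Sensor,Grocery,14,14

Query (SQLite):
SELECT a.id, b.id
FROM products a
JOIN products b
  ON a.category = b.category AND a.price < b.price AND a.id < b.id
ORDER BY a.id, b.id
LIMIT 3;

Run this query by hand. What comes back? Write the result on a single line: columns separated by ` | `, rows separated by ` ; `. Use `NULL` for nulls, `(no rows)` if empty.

1 | 9 ; 2 | 9 ; 6 | 9

Pairs (a,b) with same category, a.price < b.price, a.id < b.id.
category groups: Auto:{5} Grocery:{3,4,8,10} Tools:{1,2,6,7,9}
Ordered by (a.id, b.id); first 3.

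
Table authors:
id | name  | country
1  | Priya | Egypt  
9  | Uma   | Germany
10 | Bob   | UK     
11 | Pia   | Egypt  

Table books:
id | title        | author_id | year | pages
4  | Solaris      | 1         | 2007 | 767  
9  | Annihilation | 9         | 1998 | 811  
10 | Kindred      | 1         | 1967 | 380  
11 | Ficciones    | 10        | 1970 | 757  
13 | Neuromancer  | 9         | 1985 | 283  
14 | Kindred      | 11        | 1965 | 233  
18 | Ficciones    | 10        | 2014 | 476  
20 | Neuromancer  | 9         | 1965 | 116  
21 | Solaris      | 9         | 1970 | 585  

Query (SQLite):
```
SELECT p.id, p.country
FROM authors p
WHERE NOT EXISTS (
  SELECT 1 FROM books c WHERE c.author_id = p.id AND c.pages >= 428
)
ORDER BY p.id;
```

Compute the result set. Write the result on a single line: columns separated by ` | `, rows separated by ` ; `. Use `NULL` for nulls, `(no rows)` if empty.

For each authors row, check whether any books with matching author_id has pages >= 428.
Keep rows where that is false.

11 | Egypt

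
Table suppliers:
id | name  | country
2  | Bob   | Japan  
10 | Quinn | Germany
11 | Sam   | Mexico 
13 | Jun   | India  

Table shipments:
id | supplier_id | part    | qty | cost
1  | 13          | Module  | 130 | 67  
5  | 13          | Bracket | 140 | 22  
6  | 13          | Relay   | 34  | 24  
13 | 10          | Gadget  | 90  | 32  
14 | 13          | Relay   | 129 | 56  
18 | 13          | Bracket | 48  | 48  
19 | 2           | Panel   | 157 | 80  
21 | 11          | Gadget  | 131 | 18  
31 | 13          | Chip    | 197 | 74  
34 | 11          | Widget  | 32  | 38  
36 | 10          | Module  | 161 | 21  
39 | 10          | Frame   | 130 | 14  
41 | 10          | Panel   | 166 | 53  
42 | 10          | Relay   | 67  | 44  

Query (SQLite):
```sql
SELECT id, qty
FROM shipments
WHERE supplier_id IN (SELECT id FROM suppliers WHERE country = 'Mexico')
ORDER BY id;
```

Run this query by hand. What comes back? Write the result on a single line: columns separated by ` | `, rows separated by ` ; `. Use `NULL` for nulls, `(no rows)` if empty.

Inner query: suppliers.id where country = 'Mexico'.
Outer: keep shipments rows whose supplier_id is in that set.
Inner query → {11}

21 | 131 ; 34 | 32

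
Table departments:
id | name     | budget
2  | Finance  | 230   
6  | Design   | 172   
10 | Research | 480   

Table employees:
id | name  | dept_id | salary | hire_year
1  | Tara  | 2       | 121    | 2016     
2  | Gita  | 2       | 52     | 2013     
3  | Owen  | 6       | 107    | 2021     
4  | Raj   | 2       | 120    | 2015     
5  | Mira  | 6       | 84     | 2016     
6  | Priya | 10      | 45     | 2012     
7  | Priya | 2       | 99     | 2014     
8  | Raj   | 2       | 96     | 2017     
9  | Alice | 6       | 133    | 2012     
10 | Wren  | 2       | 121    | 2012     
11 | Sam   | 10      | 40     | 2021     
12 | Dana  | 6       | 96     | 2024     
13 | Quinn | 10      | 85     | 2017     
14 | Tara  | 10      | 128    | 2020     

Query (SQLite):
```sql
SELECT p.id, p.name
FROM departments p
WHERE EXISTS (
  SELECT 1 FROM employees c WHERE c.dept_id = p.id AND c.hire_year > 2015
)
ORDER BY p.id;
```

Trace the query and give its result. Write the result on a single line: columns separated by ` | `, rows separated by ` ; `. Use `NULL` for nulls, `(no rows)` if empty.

2 | Finance ; 6 | Design ; 10 | Research

For each departments row, check whether any employees with matching dept_id has hire_year > 2015.
Keep rows where that is true.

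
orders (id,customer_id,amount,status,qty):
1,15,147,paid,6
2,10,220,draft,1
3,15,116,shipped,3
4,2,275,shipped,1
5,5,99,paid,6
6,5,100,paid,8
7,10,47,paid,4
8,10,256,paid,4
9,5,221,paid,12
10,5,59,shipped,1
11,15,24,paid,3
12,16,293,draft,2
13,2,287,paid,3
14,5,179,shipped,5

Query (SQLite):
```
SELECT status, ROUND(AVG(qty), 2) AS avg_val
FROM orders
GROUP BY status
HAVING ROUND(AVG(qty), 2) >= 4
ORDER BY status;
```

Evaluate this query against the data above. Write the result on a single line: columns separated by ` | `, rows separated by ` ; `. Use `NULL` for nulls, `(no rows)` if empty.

Partition orders by status; compute ROUND(AVG(qty), 2) within each group.
HAVING: keep groups where ROUND(AVG(qty), 2) >= 4.
  draft: ids {2, 12} → ROUND(AVG(qty), 2)=1.5
  paid: ids {1, 5, 6, 7, 8, 9, 11, 13} → ROUND(AVG(qty), 2)=5.75
  shipped: ids {3, 4, 10, 14} → ROUND(AVG(qty), 2)=2.5

paid | 5.75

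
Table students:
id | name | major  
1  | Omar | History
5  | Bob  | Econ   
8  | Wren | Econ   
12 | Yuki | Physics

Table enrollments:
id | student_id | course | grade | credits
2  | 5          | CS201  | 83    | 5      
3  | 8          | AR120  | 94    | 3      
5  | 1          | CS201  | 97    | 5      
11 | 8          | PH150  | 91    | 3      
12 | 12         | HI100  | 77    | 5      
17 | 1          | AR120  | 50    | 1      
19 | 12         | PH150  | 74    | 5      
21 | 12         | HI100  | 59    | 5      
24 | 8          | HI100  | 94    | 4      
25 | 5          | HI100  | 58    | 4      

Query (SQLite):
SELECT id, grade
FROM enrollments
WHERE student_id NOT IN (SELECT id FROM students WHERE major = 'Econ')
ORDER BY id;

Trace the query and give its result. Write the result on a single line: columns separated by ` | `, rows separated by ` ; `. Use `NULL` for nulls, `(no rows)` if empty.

Inner query: students.id where major = 'Econ'.
Outer: keep enrollments rows whose student_id is not in that set.
Inner query → {5, 8}

5 | 97 ; 12 | 77 ; 17 | 50 ; 19 | 74 ; 21 | 59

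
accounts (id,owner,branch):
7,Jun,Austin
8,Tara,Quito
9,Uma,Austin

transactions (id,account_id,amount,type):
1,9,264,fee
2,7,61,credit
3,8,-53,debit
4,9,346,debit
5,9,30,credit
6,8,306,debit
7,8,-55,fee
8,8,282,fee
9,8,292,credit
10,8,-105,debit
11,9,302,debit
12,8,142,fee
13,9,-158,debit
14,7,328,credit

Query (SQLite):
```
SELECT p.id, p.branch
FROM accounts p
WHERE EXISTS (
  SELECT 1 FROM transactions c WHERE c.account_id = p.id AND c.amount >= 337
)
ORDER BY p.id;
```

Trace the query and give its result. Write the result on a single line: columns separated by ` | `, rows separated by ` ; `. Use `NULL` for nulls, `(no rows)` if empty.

9 | Austin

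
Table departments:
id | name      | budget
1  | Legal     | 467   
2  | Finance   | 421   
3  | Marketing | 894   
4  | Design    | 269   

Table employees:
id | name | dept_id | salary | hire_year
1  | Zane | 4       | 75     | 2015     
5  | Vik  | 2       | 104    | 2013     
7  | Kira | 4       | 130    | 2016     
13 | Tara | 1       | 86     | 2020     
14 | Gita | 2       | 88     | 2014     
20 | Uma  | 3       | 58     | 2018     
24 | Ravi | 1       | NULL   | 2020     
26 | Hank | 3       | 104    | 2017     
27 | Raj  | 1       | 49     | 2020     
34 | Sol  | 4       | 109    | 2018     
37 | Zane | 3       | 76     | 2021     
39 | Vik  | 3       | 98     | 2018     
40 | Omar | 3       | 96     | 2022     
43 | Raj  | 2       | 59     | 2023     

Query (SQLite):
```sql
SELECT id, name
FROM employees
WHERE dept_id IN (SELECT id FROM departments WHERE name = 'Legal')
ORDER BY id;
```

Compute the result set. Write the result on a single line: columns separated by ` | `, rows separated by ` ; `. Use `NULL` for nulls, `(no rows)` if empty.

13 | Tara ; 24 | Ravi ; 27 | Raj

Inner query: departments.id where name = 'Legal'.
Outer: keep employees rows whose dept_id is in that set.
Inner query → {1}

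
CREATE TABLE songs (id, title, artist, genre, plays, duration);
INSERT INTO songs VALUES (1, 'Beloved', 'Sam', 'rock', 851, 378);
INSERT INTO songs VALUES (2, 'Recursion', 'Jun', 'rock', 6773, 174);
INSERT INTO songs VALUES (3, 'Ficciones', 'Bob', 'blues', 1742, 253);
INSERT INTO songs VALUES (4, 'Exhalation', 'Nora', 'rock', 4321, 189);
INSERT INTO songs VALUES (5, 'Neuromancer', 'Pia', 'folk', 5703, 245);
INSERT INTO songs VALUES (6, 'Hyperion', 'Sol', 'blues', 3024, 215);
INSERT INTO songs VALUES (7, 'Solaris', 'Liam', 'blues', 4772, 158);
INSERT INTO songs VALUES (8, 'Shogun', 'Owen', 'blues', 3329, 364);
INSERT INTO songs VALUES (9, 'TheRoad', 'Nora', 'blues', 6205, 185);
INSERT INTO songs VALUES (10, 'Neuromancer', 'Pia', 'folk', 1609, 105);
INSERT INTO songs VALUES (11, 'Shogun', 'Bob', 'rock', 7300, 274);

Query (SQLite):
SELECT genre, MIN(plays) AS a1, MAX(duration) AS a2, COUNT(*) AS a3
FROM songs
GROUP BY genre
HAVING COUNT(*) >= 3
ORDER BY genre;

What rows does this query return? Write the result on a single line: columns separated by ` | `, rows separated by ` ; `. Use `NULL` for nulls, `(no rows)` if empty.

Group songs by genre.
Per group compute: MIN(plays), MAX(duration), COUNT(*).
HAVING: drop groups with fewer than 3 rows.
  blues: ids {3, 6, 7, 8, 9} → MIN(plays)=1742, MAX(duration)=364, COUNT(*)=5
  folk: ids {5, 10} → MIN(plays)=1609, MAX(duration)=245, COUNT(*)=2
  rock: ids {1, 2, 4, 11} → MIN(plays)=851, MAX(duration)=378, COUNT(*)=4

blues | 1742 | 364 | 5 ; rock | 851 | 378 | 4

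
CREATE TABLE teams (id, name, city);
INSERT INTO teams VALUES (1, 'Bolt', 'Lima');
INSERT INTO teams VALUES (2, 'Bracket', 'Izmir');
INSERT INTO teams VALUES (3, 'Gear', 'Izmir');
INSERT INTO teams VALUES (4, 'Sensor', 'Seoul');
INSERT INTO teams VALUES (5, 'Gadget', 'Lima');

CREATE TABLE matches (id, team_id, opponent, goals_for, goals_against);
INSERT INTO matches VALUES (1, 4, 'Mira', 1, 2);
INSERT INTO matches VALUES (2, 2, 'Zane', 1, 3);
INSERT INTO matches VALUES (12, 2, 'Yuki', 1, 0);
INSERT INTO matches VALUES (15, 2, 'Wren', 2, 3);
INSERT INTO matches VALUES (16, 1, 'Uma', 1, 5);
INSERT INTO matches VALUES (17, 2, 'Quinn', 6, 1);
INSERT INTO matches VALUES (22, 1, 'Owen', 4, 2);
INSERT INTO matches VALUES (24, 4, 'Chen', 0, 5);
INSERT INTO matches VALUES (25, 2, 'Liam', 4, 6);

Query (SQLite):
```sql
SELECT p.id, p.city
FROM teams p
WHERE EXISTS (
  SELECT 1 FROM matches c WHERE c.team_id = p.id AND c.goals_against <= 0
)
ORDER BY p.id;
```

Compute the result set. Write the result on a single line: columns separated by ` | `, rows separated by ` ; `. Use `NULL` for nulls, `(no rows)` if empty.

2 | Izmir

For each teams row, check whether any matches with matching team_id has goals_against <= 0.
Keep rows where that is true.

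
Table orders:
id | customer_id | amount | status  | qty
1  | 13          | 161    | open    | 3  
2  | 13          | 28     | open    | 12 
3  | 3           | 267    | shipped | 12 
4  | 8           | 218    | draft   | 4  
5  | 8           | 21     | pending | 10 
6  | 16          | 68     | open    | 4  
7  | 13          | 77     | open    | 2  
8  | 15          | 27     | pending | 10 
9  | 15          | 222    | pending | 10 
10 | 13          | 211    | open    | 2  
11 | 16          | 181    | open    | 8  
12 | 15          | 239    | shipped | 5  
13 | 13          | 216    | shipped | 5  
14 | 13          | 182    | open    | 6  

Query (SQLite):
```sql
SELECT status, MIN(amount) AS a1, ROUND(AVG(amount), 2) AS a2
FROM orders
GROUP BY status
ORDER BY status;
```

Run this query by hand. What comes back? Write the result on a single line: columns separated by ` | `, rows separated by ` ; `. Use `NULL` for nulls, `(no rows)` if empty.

draft | 218 | 218 ; open | 28 | 129.71 ; pending | 21 | 90 ; shipped | 216 | 240.67

Group orders by status.
Per group compute: MIN(amount), ROUND(AVG(amount), 2).
  draft: ids {4} → MIN(amount)=218, ROUND(AVG(amount), 2)=218
  open: ids {1, 2, 6, 7, 10, 11, 14} → MIN(amount)=28, ROUND(AVG(amount), 2)=129.71
  pending: ids {5, 8, 9} → MIN(amount)=21, ROUND(AVG(amount), 2)=90
  shipped: ids {3, 12, 13} → MIN(amount)=216, ROUND(AVG(amount), 2)=240.67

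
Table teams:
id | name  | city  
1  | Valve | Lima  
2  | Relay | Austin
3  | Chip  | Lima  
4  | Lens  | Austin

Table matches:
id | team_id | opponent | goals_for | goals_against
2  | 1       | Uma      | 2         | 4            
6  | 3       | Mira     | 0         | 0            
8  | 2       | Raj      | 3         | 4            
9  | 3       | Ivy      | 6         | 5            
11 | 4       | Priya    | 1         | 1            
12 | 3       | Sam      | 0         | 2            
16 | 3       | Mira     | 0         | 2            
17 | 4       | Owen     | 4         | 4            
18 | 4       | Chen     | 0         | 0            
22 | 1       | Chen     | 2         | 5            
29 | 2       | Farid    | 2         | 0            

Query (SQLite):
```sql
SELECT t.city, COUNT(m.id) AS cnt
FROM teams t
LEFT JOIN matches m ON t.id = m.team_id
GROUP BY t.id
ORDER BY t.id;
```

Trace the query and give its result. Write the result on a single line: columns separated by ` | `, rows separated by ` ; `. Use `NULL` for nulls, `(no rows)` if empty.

LEFT JOIN keeps every teams row; unmatched ones get NULL for matches columns.
Group by teams.id and compute COUNT(m.id). COUNT(col) of an all-NULL group is 0.
  1: ids {2, 22} → COUNT(m.id)=2
  2: ids {8, 29} → COUNT(m.id)=2
  3: ids {6, 9, 12, 16} → COUNT(m.id)=4
  4: ids {11, 17, 18} → COUNT(m.id)=3

Lima | 2 ; Austin | 2 ; Lima | 4 ; Austin | 3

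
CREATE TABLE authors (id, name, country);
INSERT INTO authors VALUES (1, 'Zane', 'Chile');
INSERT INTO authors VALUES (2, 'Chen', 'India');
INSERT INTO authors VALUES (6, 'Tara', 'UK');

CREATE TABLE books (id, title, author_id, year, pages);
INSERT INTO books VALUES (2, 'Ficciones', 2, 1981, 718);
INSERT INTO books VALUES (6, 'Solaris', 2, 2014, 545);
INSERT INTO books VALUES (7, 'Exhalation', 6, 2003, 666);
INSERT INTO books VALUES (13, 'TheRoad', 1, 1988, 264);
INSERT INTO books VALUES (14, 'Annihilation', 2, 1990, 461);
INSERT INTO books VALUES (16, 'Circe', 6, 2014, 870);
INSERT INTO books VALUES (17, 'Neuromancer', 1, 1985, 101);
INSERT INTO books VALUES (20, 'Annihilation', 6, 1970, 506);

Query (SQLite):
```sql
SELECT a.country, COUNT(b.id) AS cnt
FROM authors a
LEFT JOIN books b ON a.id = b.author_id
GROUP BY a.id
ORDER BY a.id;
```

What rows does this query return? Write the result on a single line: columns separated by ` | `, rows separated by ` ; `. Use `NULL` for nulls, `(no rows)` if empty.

Chile | 2 ; India | 3 ; UK | 3

LEFT JOIN keeps every authors row; unmatched ones get NULL for books columns.
Group by authors.id and compute COUNT(b.id). COUNT(col) of an all-NULL group is 0.
  1: ids {13, 17} → COUNT(b.id)=2
  2: ids {2, 6, 14} → COUNT(b.id)=3
  6: ids {7, 16, 20} → COUNT(b.id)=3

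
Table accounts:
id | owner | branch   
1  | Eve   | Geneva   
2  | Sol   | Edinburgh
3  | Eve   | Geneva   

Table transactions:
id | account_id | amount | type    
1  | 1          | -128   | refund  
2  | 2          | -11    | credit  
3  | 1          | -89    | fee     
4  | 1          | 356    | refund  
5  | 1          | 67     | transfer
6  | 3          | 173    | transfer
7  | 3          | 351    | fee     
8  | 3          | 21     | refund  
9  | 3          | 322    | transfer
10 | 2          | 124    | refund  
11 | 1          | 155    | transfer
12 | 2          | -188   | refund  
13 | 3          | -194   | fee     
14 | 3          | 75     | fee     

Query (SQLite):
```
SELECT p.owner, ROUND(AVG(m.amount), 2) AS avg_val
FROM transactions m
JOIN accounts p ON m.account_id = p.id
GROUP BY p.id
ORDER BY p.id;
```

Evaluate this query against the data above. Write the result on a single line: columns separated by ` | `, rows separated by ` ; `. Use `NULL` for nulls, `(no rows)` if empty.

Eve | 72.2 ; Sol | -25 ; Eve | 124.67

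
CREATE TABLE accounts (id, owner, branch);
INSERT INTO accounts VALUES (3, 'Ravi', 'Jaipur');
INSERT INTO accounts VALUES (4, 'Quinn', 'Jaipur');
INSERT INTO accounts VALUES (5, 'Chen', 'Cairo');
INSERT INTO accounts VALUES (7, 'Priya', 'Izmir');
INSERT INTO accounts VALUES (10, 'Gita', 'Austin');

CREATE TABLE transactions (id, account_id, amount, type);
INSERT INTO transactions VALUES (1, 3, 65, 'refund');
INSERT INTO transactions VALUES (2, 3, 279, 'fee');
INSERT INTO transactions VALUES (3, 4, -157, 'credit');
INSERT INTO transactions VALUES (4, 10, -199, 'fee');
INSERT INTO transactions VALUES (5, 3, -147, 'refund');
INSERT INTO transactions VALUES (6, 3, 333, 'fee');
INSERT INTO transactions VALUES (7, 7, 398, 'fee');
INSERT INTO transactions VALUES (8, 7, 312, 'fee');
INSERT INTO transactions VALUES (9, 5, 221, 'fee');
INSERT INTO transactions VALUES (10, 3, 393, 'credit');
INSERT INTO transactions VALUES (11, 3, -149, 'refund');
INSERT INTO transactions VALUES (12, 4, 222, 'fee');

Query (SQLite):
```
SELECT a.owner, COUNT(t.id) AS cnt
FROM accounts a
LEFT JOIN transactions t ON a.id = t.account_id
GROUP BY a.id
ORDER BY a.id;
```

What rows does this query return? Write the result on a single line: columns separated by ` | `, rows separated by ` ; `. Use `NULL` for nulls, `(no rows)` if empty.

Ravi | 6 ; Quinn | 2 ; Chen | 1 ; Priya | 2 ; Gita | 1

LEFT JOIN keeps every accounts row; unmatched ones get NULL for transactions columns.
Group by accounts.id and compute COUNT(t.id). COUNT(col) of an all-NULL group is 0.
  3: ids {1, 2, 5, 6, 10, 11} → COUNT(t.id)=6
  4: ids {3, 12} → COUNT(t.id)=2
  5: ids {9} → COUNT(t.id)=1
  7: ids {7, 8} → COUNT(t.id)=2
  10: ids {4} → COUNT(t.id)=1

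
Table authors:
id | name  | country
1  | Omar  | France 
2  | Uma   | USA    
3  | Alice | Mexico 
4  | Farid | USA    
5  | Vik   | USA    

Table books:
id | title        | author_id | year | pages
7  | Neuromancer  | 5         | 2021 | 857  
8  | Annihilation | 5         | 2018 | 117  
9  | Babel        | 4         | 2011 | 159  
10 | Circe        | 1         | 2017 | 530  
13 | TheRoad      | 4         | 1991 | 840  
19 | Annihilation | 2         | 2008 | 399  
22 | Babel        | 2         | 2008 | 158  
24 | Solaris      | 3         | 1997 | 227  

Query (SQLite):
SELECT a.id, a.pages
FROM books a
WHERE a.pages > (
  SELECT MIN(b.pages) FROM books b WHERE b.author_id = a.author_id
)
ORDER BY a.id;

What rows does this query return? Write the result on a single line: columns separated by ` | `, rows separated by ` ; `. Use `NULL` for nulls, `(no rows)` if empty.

7 | 857 ; 13 | 840 ; 19 | 399

For each books row a, compute MIN(pages) over rows sharing a.author_id.
Keep row a if a.pages > that per-group MIN.
  author_id=1: MIN(pages) = 530
  author_id=2: MIN(pages) = 158
  author_id=3: MIN(pages) = 227
  author_id=4: MIN(pages) = 159
  author_id=5: MIN(pages) = 117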